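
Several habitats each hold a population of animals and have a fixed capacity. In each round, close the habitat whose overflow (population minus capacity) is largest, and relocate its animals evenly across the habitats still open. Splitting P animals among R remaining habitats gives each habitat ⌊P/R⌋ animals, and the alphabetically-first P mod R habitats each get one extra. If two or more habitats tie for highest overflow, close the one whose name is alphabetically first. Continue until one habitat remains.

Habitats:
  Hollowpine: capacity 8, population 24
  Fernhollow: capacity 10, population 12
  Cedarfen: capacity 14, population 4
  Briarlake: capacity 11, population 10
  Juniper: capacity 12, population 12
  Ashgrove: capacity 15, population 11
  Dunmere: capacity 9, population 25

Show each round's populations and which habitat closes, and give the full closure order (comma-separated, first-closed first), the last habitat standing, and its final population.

Round 1: Ashgrove=11 Briarlake=10 Cedarfen=4 Dunmere=25 Fernhollow=12 Hollowpine=24 Juniper=12 → close Dunmere (overflow 16)
  25÷6 = 4 each, +1 to first 1
Round 2: Ashgrove=16 Briarlake=14 Cedarfen=8 Fernhollow=16 Hollowpine=28 Juniper=16 → close Hollowpine (overflow 20)
  28÷5 = 5 each, +1 to first 3
Round 3: Ashgrove=22 Briarlake=20 Cedarfen=14 Fernhollow=21 Juniper=21 → close Fernhollow (overflow 11)
  21÷4 = 5 each, +1 to first 1
Round 4: Ashgrove=28 Briarlake=25 Cedarfen=19 Juniper=26 → close Briarlake (overflow 14)
  25÷3 = 8 each, +1 to first 1
Round 5: Ashgrove=37 Cedarfen=27 Juniper=34 → close Ashgrove (overflow 22)
  37÷2 = 18 each, +1 to first 1
Round 6: Cedarfen=46 Juniper=52 → close Juniper (overflow 40)
  52÷1 = 52 each, +1 to first 0

Closure order: Dunmere, Hollowpine, Fernhollow, Briarlake, Ashgrove, Juniper
Last habitat: Cedarfen with 98 animals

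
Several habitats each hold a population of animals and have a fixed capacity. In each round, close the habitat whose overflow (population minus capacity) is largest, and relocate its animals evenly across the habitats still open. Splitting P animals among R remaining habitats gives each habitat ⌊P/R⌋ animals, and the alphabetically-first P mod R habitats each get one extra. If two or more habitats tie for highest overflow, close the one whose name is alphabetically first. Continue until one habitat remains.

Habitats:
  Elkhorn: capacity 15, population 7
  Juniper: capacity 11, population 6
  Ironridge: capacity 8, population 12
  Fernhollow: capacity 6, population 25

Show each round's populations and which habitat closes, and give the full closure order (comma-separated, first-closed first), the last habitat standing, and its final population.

Round 1: Elkhorn=7 Fernhollow=25 Ironridge=12 Juniper=6 → close Fernhollow (overflow 19)
  25÷3 = 8 each, +1 to first 1
Round 2: Elkhorn=16 Ironridge=20 Juniper=14 → close Ironridge (overflow 12)
  20÷2 = 10 each, +1 to first 0
Round 3: Elkhorn=26 Juniper=24 → close Juniper (overflow 13)
  24÷1 = 24 each, +1 to first 0

Closure order: Fernhollow, Ironridge, Juniper
Last habitat: Elkhorn with 50 animals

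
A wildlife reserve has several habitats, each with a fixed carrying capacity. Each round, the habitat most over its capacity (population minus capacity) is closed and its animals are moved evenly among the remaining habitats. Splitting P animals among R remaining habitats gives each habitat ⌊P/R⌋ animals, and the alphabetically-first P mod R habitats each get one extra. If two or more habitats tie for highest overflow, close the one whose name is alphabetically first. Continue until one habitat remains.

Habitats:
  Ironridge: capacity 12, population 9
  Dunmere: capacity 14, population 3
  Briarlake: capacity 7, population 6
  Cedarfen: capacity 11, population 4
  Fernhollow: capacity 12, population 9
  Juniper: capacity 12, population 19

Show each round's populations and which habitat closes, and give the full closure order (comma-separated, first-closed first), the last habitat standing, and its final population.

Closure order: Juniper, Briarlake, Fernhollow, Ironridge, Cedarfen
Last habitat: Dunmere with 50 animals

Round 1: Briarlake=6 Cedarfen=4 Dunmere=3 Fernhollow=9 Ironridge=9 Juniper=19 → close Juniper (overflow 7)
  19÷5 = 3 each, +1 to first 4
Round 2: Briarlake=10 Cedarfen=8 Dunmere=7 Fernhollow=13 Ironridge=12 → close Briarlake (overflow 3)
  10÷4 = 2 each, +1 to first 2
Round 3: Cedarfen=11 Dunmere=10 Fernhollow=15 Ironridge=14 → close Fernhollow (overflow 3)
  15÷3 = 5 each, +1 to first 0
Round 4: Cedarfen=16 Dunmere=15 Ironridge=19 → close Ironridge (overflow 7)
  19÷2 = 9 each, +1 to first 1
Round 5: Cedarfen=26 Dunmere=24 → close Cedarfen (overflow 15)
  26÷1 = 26 each, +1 to first 0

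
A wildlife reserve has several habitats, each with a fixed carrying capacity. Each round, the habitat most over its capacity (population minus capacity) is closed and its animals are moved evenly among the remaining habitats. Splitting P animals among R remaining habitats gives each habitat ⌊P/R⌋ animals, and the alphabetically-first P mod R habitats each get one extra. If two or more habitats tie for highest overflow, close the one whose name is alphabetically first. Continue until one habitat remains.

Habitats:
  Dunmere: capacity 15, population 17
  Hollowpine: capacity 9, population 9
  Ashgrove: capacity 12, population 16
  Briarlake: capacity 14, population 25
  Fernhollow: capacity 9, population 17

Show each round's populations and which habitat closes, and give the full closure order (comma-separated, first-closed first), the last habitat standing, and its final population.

Closure order: Briarlake, Fernhollow, Ashgrove, Dunmere
Last habitat: Hollowpine with 84 animals

Round 1: Ashgrove=16 Briarlake=25 Dunmere=17 Fernhollow=17 Hollowpine=9 → close Briarlake (overflow 11)
  25÷4 = 6 each, +1 to first 1
Round 2: Ashgrove=23 Dunmere=23 Fernhollow=23 Hollowpine=15 → close Fernhollow (overflow 14)
  23÷3 = 7 each, +1 to first 2
Round 3: Ashgrove=31 Dunmere=31 Hollowpine=22 → close Ashgrove (overflow 19)
  31÷2 = 15 each, +1 to first 1
Round 4: Dunmere=47 Hollowpine=37 → close Dunmere (overflow 32)
  47÷1 = 47 each, +1 to first 0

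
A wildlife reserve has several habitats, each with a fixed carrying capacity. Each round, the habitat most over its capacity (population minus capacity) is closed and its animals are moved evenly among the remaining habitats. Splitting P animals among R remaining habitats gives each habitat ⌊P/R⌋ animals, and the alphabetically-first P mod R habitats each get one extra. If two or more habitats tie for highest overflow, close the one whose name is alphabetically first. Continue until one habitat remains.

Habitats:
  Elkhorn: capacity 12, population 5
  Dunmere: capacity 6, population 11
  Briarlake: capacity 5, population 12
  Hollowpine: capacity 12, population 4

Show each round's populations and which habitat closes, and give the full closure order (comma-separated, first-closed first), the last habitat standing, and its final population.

Round 1: Briarlake=12 Dunmere=11 Elkhorn=5 Hollowpine=4 → close Briarlake (overflow 7)
  12÷3 = 4 each, +1 to first 0
Round 2: Dunmere=15 Elkhorn=9 Hollowpine=8 → close Dunmere (overflow 9)
  15÷2 = 7 each, +1 to first 1
Round 3: Elkhorn=17 Hollowpine=15 → close Elkhorn (overflow 5)
  17÷1 = 17 each, +1 to first 0

Closure order: Briarlake, Dunmere, Elkhorn
Last habitat: Hollowpine with 32 animals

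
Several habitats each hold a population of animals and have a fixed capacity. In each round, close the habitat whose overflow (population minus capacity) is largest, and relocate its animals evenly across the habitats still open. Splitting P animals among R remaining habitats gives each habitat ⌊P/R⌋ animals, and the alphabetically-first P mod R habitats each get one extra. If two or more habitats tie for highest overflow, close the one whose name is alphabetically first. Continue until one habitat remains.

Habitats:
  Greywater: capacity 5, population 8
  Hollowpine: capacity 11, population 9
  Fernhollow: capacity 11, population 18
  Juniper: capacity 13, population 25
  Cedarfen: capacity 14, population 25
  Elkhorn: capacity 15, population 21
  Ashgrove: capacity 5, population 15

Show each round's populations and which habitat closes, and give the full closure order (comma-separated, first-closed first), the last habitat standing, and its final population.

Round 1: Ashgrove=15 Cedarfen=25 Elkhorn=21 Fernhollow=18 Greywater=8 Hollowpine=9 Juniper=25 → close Juniper (overflow 12)
  25÷6 = 4 each, +1 to first 1
Round 2: Ashgrove=20 Cedarfen=29 Elkhorn=25 Fernhollow=22 Greywater=12 Hollowpine=13 → close Ashgrove (overflow 15)
  20÷5 = 4 each, +1 to first 0
Round 3: Cedarfen=33 Elkhorn=29 Fernhollow=26 Greywater=16 Hollowpine=17 → close Cedarfen (overflow 19)
  33÷4 = 8 each, +1 to first 1
Round 4: Elkhorn=38 Fernhollow=34 Greywater=24 Hollowpine=25 → close Elkhorn (overflow 23)
  38÷3 = 12 each, +1 to first 2
Round 5: Fernhollow=47 Greywater=37 Hollowpine=37 → close Fernhollow (overflow 36)
  47÷2 = 23 each, +1 to first 1
Round 6: Greywater=61 Hollowpine=60 → close Greywater (overflow 56)
  61÷1 = 61 each, +1 to first 0

Closure order: Juniper, Ashgrove, Cedarfen, Elkhorn, Fernhollow, Greywater
Last habitat: Hollowpine with 121 animals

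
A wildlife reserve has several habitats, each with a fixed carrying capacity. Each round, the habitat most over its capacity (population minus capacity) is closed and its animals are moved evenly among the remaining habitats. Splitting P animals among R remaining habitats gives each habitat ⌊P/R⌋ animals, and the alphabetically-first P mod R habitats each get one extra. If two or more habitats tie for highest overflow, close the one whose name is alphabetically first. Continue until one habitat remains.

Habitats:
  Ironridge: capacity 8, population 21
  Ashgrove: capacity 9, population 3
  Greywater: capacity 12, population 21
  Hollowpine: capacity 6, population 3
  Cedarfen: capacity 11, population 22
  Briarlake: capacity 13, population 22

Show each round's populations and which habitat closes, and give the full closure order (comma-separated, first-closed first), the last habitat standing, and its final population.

Closure order: Ironridge, Cedarfen, Briarlake, Greywater, Hollowpine
Last habitat: Ashgrove with 92 animals

Round 1: Ashgrove=3 Briarlake=22 Cedarfen=22 Greywater=21 Hollowpine=3 Ironridge=21 → close Ironridge (overflow 13)
  21÷5 = 4 each, +1 to first 1
Round 2: Ashgrove=8 Briarlake=26 Cedarfen=26 Greywater=25 Hollowpine=7 → close Cedarfen (overflow 15)
  26÷4 = 6 each, +1 to first 2
Round 3: Ashgrove=15 Briarlake=33 Greywater=31 Hollowpine=13 → close Briarlake (overflow 20)
  33÷3 = 11 each, +1 to first 0
Round 4: Ashgrove=26 Greywater=42 Hollowpine=24 → close Greywater (overflow 30)
  42÷2 = 21 each, +1 to first 0
Round 5: Ashgrove=47 Hollowpine=45 → close Hollowpine (overflow 39)
  45÷1 = 45 each, +1 to first 0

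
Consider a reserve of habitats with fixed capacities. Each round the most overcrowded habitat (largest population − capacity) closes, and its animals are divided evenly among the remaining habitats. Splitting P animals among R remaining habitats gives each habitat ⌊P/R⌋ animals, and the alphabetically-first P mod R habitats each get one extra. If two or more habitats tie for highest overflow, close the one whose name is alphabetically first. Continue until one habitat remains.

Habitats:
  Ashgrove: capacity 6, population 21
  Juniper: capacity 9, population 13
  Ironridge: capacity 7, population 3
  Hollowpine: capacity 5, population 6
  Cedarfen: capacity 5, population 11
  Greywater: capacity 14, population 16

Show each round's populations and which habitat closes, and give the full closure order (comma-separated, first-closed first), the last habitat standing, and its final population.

Closure order: Ashgrove, Cedarfen, Juniper, Greywater, Hollowpine
Last habitat: Ironridge with 70 animals

Round 1: Ashgrove=21 Cedarfen=11 Greywater=16 Hollowpine=6 Ironridge=3 Juniper=13 → close Ashgrove (overflow 15)
  21÷5 = 4 each, +1 to first 1
Round 2: Cedarfen=16 Greywater=20 Hollowpine=10 Ironridge=7 Juniper=17 → close Cedarfen (overflow 11)
  16÷4 = 4 each, +1 to first 0
Round 3: Greywater=24 Hollowpine=14 Ironridge=11 Juniper=21 → close Juniper (overflow 12)
  21÷3 = 7 each, +1 to first 0
Round 4: Greywater=31 Hollowpine=21 Ironridge=18 → close Greywater (overflow 17)
  31÷2 = 15 each, +1 to first 1
Round 5: Hollowpine=37 Ironridge=33 → close Hollowpine (overflow 32)
  37÷1 = 37 each, +1 to first 0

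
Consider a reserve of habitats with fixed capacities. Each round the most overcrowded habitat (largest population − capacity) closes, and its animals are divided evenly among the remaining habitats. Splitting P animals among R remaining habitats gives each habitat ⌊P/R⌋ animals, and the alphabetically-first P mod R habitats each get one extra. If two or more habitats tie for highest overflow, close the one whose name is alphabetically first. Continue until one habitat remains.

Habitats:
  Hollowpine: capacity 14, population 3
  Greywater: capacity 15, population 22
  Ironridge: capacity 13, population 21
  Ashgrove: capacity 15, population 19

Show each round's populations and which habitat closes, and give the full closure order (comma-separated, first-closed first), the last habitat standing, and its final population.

Closure order: Ironridge, Greywater, Ashgrove
Last habitat: Hollowpine with 65 animals

Round 1: Ashgrove=19 Greywater=22 Hollowpine=3 Ironridge=21 → close Ironridge (overflow 8)
  21÷3 = 7 each, +1 to first 0
Round 2: Ashgrove=26 Greywater=29 Hollowpine=10 → close Greywater (overflow 14)
  29÷2 = 14 each, +1 to first 1
Round 3: Ashgrove=41 Hollowpine=24 → close Ashgrove (overflow 26)
  41÷1 = 41 each, +1 to first 0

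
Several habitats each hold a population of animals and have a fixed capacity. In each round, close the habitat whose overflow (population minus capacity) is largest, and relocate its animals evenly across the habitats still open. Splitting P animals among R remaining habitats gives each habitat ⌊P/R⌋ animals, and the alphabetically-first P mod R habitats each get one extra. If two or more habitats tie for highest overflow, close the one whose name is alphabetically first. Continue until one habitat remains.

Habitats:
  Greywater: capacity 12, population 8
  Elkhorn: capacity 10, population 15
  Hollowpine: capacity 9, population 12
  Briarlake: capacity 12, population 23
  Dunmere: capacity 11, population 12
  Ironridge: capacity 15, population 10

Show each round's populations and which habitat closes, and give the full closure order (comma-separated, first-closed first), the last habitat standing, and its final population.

Closure order: Briarlake, Elkhorn, Hollowpine, Dunmere, Greywater
Last habitat: Ironridge with 80 animals

Round 1: Briarlake=23 Dunmere=12 Elkhorn=15 Greywater=8 Hollowpine=12 Ironridge=10 → close Briarlake (overflow 11)
  23÷5 = 4 each, +1 to first 3
Round 2: Dunmere=17 Elkhorn=20 Greywater=13 Hollowpine=16 Ironridge=14 → close Elkhorn (overflow 10)
  20÷4 = 5 each, +1 to first 0
Round 3: Dunmere=22 Greywater=18 Hollowpine=21 Ironridge=19 → close Hollowpine (overflow 12)
  21÷3 = 7 each, +1 to first 0
Round 4: Dunmere=29 Greywater=25 Ironridge=26 → close Dunmere (overflow 18)
  29÷2 = 14 each, +1 to first 1
Round 5: Greywater=40 Ironridge=40 → close Greywater (overflow 28)
  40÷1 = 40 each, +1 to first 0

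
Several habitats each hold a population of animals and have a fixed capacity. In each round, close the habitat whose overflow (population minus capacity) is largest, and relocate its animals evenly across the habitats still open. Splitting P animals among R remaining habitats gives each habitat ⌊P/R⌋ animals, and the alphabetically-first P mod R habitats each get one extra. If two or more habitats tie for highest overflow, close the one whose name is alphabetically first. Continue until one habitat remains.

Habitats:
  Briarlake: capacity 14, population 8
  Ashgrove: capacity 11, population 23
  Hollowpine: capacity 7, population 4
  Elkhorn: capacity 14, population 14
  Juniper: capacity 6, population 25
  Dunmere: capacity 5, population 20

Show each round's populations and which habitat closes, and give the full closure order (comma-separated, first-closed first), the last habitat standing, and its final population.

Closure order: Juniper, Dunmere, Ashgrove, Elkhorn, Hollowpine
Last habitat: Briarlake with 94 animals

Round 1: Ashgrove=23 Briarlake=8 Dunmere=20 Elkhorn=14 Hollowpine=4 Juniper=25 → close Juniper (overflow 19)
  25÷5 = 5 each, +1 to first 0
Round 2: Ashgrove=28 Briarlake=13 Dunmere=25 Elkhorn=19 Hollowpine=9 → close Dunmere (overflow 20)
  25÷4 = 6 each, +1 to first 1
Round 3: Ashgrove=35 Briarlake=19 Elkhorn=25 Hollowpine=15 → close Ashgrove (overflow 24)
  35÷3 = 11 each, +1 to first 2
Round 4: Briarlake=31 Elkhorn=37 Hollowpine=26 → close Elkhorn (overflow 23)
  37÷2 = 18 each, +1 to first 1
Round 5: Briarlake=50 Hollowpine=44 → close Hollowpine (overflow 37)
  44÷1 = 44 each, +1 to first 0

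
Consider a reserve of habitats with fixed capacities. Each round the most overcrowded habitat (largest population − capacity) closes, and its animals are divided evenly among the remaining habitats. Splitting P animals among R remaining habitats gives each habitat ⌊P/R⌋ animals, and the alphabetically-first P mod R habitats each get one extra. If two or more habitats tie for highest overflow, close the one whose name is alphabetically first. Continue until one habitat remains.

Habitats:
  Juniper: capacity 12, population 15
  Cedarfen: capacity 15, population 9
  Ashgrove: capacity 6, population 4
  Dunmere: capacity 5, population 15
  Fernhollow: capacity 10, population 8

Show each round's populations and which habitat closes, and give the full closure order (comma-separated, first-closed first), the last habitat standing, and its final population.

Closure order: Dunmere, Juniper, Ashgrove, Fernhollow
Last habitat: Cedarfen with 51 animals

Round 1: Ashgrove=4 Cedarfen=9 Dunmere=15 Fernhollow=8 Juniper=15 → close Dunmere (overflow 10)
  15÷4 = 3 each, +1 to first 3
Round 2: Ashgrove=8 Cedarfen=13 Fernhollow=12 Juniper=18 → close Juniper (overflow 6)
  18÷3 = 6 each, +1 to first 0
Round 3: Ashgrove=14 Cedarfen=19 Fernhollow=18 → close Ashgrove (overflow 8)
  14÷2 = 7 each, +1 to first 0
Round 4: Cedarfen=26 Fernhollow=25 → close Fernhollow (overflow 15)
  25÷1 = 25 each, +1 to first 0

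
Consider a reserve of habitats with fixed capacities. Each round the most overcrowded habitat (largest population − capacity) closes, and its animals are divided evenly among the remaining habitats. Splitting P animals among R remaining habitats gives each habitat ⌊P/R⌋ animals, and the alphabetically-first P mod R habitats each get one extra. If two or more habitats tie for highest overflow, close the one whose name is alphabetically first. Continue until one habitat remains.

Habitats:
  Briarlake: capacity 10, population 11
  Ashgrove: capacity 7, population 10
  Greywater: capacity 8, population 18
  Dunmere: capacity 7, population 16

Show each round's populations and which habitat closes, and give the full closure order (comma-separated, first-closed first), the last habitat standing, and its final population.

Round 1: Ashgrove=10 Briarlake=11 Dunmere=16 Greywater=18 → close Greywater (overflow 10)
  18÷3 = 6 each, +1 to first 0
Round 2: Ashgrove=16 Briarlake=17 Dunmere=22 → close Dunmere (overflow 15)
  22÷2 = 11 each, +1 to first 0
Round 3: Ashgrove=27 Briarlake=28 → close Ashgrove (overflow 20)
  27÷1 = 27 each, +1 to first 0

Closure order: Greywater, Dunmere, Ashgrove
Last habitat: Briarlake with 55 animals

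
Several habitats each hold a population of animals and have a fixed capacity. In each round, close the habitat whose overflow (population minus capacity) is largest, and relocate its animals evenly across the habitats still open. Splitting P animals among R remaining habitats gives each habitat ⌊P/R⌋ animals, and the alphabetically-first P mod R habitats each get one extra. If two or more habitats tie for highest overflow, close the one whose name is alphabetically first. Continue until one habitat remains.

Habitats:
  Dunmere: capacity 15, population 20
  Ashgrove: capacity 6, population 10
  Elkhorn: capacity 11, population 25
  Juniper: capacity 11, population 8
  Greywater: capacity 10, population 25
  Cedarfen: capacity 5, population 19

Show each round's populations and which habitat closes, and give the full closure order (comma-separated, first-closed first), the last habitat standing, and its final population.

Closure order: Greywater, Cedarfen, Elkhorn, Dunmere, Ashgrove
Last habitat: Juniper with 107 animals

Round 1: Ashgrove=10 Cedarfen=19 Dunmere=20 Elkhorn=25 Greywater=25 Juniper=8 → close Greywater (overflow 15)
  25÷5 = 5 each, +1 to first 0
Round 2: Ashgrove=15 Cedarfen=24 Dunmere=25 Elkhorn=30 Juniper=13 → close Cedarfen (overflow 19)
  24÷4 = 6 each, +1 to first 0
Round 3: Ashgrove=21 Dunmere=31 Elkhorn=36 Juniper=19 → close Elkhorn (overflow 25)
  36÷3 = 12 each, +1 to first 0
Round 4: Ashgrove=33 Dunmere=43 Juniper=31 → close Dunmere (overflow 28)
  43÷2 = 21 each, +1 to first 1
Round 5: Ashgrove=55 Juniper=52 → close Ashgrove (overflow 49)
  55÷1 = 55 each, +1 to first 0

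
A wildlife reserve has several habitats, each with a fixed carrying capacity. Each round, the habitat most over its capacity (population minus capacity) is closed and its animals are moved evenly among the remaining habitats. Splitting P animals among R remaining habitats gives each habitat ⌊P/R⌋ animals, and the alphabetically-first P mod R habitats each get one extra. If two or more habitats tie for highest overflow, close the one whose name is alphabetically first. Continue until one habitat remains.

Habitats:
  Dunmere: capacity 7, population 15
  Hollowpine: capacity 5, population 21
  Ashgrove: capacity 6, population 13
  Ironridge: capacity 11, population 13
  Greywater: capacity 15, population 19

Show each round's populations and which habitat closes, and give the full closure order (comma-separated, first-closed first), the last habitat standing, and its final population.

Closure order: Hollowpine, Ashgrove, Dunmere, Greywater
Last habitat: Ironridge with 81 animals

Round 1: Ashgrove=13 Dunmere=15 Greywater=19 Hollowpine=21 Ironridge=13 → close Hollowpine (overflow 16)
  21÷4 = 5 each, +1 to first 1
Round 2: Ashgrove=19 Dunmere=20 Greywater=24 Ironridge=18 → close Ashgrove (overflow 13)
  19÷3 = 6 each, +1 to first 1
Round 3: Dunmere=27 Greywater=30 Ironridge=24 → close Dunmere (overflow 20)
  27÷2 = 13 each, +1 to first 1
Round 4: Greywater=44 Ironridge=37 → close Greywater (overflow 29)
  44÷1 = 44 each, +1 to first 0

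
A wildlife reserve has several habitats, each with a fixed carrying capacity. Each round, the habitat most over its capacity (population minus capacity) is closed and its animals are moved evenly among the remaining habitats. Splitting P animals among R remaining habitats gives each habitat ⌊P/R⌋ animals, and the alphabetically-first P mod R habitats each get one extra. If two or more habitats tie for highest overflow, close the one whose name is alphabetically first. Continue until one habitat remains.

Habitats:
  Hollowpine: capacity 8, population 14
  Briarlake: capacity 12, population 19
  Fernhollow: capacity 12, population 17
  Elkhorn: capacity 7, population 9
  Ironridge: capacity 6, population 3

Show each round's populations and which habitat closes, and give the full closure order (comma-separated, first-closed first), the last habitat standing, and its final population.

Closure order: Briarlake, Hollowpine, Fernhollow, Elkhorn
Last habitat: Ironridge with 62 animals

Round 1: Briarlake=19 Elkhorn=9 Fernhollow=17 Hollowpine=14 Ironridge=3 → close Briarlake (overflow 7)
  19÷4 = 4 each, +1 to first 3
Round 2: Elkhorn=14 Fernhollow=22 Hollowpine=19 Ironridge=7 → close Hollowpine (overflow 11)
  19÷3 = 6 each, +1 to first 1
Round 3: Elkhorn=21 Fernhollow=28 Ironridge=13 → close Fernhollow (overflow 16)
  28÷2 = 14 each, +1 to first 0
Round 4: Elkhorn=35 Ironridge=27 → close Elkhorn (overflow 28)
  35÷1 = 35 each, +1 to first 0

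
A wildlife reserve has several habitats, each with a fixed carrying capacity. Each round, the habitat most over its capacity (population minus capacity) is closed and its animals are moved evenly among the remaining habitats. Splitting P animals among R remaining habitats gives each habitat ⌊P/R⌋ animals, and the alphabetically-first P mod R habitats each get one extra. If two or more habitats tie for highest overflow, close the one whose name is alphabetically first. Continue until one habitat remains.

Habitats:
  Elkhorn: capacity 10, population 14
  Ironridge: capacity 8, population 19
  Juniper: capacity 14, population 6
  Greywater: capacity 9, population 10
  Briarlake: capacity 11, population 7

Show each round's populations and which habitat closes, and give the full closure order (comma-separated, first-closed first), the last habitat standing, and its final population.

Closure order: Ironridge, Elkhorn, Greywater, Briarlake
Last habitat: Juniper with 56 animals

Round 1: Briarlake=7 Elkhorn=14 Greywater=10 Ironridge=19 Juniper=6 → close Ironridge (overflow 11)
  19÷4 = 4 each, +1 to first 3
Round 2: Briarlake=12 Elkhorn=19 Greywater=15 Juniper=10 → close Elkhorn (overflow 9)
  19÷3 = 6 each, +1 to first 1
Round 3: Briarlake=19 Greywater=21 Juniper=16 → close Greywater (overflow 12)
  21÷2 = 10 each, +1 to first 1
Round 4: Briarlake=30 Juniper=26 → close Briarlake (overflow 19)
  30÷1 = 30 each, +1 to first 0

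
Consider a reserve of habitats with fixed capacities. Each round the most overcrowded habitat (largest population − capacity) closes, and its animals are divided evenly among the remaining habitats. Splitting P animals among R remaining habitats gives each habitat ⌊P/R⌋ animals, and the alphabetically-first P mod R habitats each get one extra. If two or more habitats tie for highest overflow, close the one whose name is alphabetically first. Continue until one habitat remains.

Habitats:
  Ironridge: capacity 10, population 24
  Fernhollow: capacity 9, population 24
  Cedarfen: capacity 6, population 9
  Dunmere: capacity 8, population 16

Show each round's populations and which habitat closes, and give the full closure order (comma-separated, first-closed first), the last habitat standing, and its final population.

Round 1: Cedarfen=9 Dunmere=16 Fernhollow=24 Ironridge=24 → close Fernhollow (overflow 15)
  24÷3 = 8 each, +1 to first 0
Round 2: Cedarfen=17 Dunmere=24 Ironridge=32 → close Ironridge (overflow 22)
  32÷2 = 16 each, +1 to first 0
Round 3: Cedarfen=33 Dunmere=40 → close Dunmere (overflow 32)
  40÷1 = 40 each, +1 to first 0

Closure order: Fernhollow, Ironridge, Dunmere
Last habitat: Cedarfen with 73 animals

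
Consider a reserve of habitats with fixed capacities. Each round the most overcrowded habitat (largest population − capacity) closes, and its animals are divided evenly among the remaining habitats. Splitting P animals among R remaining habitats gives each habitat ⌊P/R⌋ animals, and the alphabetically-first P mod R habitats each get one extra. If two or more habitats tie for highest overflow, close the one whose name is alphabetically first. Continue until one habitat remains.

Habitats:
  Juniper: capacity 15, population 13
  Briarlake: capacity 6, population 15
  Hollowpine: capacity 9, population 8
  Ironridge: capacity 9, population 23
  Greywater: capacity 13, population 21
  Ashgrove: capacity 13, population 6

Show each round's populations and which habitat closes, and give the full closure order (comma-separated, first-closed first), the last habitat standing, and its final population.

Closure order: Ironridge, Briarlake, Greywater, Hollowpine, Juniper
Last habitat: Ashgrove with 86 animals

Round 1: Ashgrove=6 Briarlake=15 Greywater=21 Hollowpine=8 Ironridge=23 Juniper=13 → close Ironridge (overflow 14)
  23÷5 = 4 each, +1 to first 3
Round 2: Ashgrove=11 Briarlake=20 Greywater=26 Hollowpine=12 Juniper=17 → close Briarlake (overflow 14)
  20÷4 = 5 each, +1 to first 0
Round 3: Ashgrove=16 Greywater=31 Hollowpine=17 Juniper=22 → close Greywater (overflow 18)
  31÷3 = 10 each, +1 to first 1
Round 4: Ashgrove=27 Hollowpine=27 Juniper=32 → close Hollowpine (overflow 18)
  27÷2 = 13 each, +1 to first 1
Round 5: Ashgrove=41 Juniper=45 → close Juniper (overflow 30)
  45÷1 = 45 each, +1 to first 0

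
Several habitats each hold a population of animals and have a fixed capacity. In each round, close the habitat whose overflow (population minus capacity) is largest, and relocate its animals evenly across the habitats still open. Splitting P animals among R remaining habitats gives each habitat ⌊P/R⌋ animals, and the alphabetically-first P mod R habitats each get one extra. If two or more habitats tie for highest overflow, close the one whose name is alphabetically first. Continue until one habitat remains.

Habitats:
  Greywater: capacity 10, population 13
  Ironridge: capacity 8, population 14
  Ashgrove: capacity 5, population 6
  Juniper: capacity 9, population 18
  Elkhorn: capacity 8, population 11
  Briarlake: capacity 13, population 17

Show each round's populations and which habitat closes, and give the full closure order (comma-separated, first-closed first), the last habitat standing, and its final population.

Round 1: Ashgrove=6 Briarlake=17 Elkhorn=11 Greywater=13 Ironridge=14 Juniper=18 → close Juniper (overflow 9)
  18÷5 = 3 each, +1 to first 3
Round 2: Ashgrove=10 Briarlake=21 Elkhorn=15 Greywater=16 Ironridge=17 → close Ironridge (overflow 9)
  17÷4 = 4 each, +1 to first 1
Round 3: Ashgrove=15 Briarlake=25 Elkhorn=19 Greywater=20 → close Briarlake (overflow 12)
  25÷3 = 8 each, +1 to first 1
Round 4: Ashgrove=24 Elkhorn=27 Greywater=28 → close Ashgrove (overflow 19)
  24÷2 = 12 each, +1 to first 0
Round 5: Elkhorn=39 Greywater=40 → close Elkhorn (overflow 31)
  39÷1 = 39 each, +1 to first 0

Closure order: Juniper, Ironridge, Briarlake, Ashgrove, Elkhorn
Last habitat: Greywater with 79 animals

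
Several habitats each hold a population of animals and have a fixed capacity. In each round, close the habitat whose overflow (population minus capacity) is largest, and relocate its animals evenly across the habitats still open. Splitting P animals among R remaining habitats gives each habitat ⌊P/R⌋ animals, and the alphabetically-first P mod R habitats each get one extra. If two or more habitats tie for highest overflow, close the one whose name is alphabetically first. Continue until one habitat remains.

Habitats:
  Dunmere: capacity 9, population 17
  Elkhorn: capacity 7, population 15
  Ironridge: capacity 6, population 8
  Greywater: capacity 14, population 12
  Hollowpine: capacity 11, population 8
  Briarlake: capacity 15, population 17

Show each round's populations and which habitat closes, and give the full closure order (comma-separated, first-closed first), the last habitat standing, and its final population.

Round 1: Briarlake=17 Dunmere=17 Elkhorn=15 Greywater=12 Hollowpine=8 Ironridge=8 → close Dunmere (overflow 8)
  17÷5 = 3 each, +1 to first 2
Round 2: Briarlake=21 Elkhorn=19 Greywater=15 Hollowpine=11 Ironridge=11 → close Elkhorn (overflow 12)
  19÷4 = 4 each, +1 to first 3
Round 3: Briarlake=26 Greywater=20 Hollowpine=16 Ironridge=15 → close Briarlake (overflow 11)
  26÷3 = 8 each, +1 to first 2
Round 4: Greywater=29 Hollowpine=25 Ironridge=23 → close Ironridge (overflow 17)
  23÷2 = 11 each, +1 to first 1
Round 5: Greywater=41 Hollowpine=36 → close Greywater (overflow 27)
  41÷1 = 41 each, +1 to first 0

Closure order: Dunmere, Elkhorn, Briarlake, Ironridge, Greywater
Last habitat: Hollowpine with 77 animals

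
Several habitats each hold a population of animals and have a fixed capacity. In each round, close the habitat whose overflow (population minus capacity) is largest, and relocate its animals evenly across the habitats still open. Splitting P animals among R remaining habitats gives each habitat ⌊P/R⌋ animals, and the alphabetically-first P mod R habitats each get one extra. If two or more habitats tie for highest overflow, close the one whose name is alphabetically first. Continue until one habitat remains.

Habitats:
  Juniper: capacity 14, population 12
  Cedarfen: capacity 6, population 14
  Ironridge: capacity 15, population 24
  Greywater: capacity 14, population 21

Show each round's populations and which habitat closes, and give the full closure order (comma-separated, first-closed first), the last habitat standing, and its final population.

Closure order: Ironridge, Cedarfen, Greywater
Last habitat: Juniper with 71 animals

Round 1: Cedarfen=14 Greywater=21 Ironridge=24 Juniper=12 → close Ironridge (overflow 9)
  24÷3 = 8 each, +1 to first 0
Round 2: Cedarfen=22 Greywater=29 Juniper=20 → close Cedarfen (overflow 16)
  22÷2 = 11 each, +1 to first 0
Round 3: Greywater=40 Juniper=31 → close Greywater (overflow 26)
  40÷1 = 40 each, +1 to first 0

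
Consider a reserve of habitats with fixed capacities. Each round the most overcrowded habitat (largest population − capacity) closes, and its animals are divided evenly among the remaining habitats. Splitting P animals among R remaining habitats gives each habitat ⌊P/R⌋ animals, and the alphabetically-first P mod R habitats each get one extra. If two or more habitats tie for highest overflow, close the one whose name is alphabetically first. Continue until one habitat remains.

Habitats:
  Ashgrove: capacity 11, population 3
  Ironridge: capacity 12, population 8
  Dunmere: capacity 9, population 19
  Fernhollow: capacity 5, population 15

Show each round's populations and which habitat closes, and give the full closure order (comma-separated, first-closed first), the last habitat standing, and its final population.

Closure order: Dunmere, Fernhollow, Ironridge
Last habitat: Ashgrove with 45 animals

Round 1: Ashgrove=3 Dunmere=19 Fernhollow=15 Ironridge=8 → close Dunmere (overflow 10)
  19÷3 = 6 each, +1 to first 1
Round 2: Ashgrove=10 Fernhollow=21 Ironridge=14 → close Fernhollow (overflow 16)
  21÷2 = 10 each, +1 to first 1
Round 3: Ashgrove=21 Ironridge=24 → close Ironridge (overflow 12)
  24÷1 = 24 each, +1 to first 0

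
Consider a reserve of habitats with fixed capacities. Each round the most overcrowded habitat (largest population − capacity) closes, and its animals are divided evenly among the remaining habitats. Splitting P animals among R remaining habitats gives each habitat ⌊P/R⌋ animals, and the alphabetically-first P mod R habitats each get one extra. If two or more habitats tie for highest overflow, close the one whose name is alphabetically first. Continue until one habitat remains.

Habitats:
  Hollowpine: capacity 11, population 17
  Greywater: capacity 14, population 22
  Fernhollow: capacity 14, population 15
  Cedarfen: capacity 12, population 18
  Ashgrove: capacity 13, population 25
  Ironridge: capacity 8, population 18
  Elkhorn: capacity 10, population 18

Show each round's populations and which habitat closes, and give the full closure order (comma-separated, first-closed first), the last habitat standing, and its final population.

Closure order: Ashgrove, Ironridge, Elkhorn, Cedarfen, Greywater, Hollowpine
Last habitat: Fernhollow with 133 animals

Round 1: Ashgrove=25 Cedarfen=18 Elkhorn=18 Fernhollow=15 Greywater=22 Hollowpine=17 Ironridge=18 → close Ashgrove (overflow 12)
  25÷6 = 4 each, +1 to first 1
Round 2: Cedarfen=23 Elkhorn=22 Fernhollow=19 Greywater=26 Hollowpine=21 Ironridge=22 → close Ironridge (overflow 14)
  22÷5 = 4 each, +1 to first 2
Round 3: Cedarfen=28 Elkhorn=27 Fernhollow=23 Greywater=30 Hollowpine=25 → close Elkhorn (overflow 17)
  27÷4 = 6 each, +1 to first 3
Round 4: Cedarfen=35 Fernhollow=30 Greywater=37 Hollowpine=31 → close Cedarfen (overflow 23)
  35÷3 = 11 each, +1 to first 2
Round 5: Fernhollow=42 Greywater=49 Hollowpine=42 → close Greywater (overflow 35)
  49÷2 = 24 each, +1 to first 1
Round 6: Fernhollow=67 Hollowpine=66 → close Hollowpine (overflow 55)
  66÷1 = 66 each, +1 to first 0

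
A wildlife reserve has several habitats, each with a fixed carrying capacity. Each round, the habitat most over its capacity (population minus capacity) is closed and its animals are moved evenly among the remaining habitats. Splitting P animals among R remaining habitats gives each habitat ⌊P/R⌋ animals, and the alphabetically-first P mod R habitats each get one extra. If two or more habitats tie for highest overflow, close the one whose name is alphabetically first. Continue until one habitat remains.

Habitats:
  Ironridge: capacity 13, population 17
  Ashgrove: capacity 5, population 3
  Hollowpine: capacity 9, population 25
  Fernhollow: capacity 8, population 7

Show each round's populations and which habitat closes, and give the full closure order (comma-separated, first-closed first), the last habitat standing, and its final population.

Round 1: Ashgrove=3 Fernhollow=7 Hollowpine=25 Ironridge=17 → close Hollowpine (overflow 16)
  25÷3 = 8 each, +1 to first 1
Round 2: Ashgrove=12 Fernhollow=15 Ironridge=25 → close Ironridge (overflow 12)
  25÷2 = 12 each, +1 to first 1
Round 3: Ashgrove=25 Fernhollow=27 → close Ashgrove (overflow 20)
  25÷1 = 25 each, +1 to first 0

Closure order: Hollowpine, Ironridge, Ashgrove
Last habitat: Fernhollow with 52 animals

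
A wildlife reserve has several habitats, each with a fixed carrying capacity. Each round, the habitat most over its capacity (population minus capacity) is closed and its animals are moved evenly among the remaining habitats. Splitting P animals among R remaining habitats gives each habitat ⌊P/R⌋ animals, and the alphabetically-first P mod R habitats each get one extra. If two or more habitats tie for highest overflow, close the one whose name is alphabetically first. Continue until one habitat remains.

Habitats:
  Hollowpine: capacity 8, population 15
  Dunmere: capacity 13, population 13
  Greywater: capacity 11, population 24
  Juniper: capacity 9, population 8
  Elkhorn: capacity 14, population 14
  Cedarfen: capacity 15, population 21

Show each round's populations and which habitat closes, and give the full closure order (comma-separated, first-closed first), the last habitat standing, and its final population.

Round 1: Cedarfen=21 Dunmere=13 Elkhorn=14 Greywater=24 Hollowpine=15 Juniper=8 → close Greywater (overflow 13)
  24÷5 = 4 each, +1 to first 4
Round 2: Cedarfen=26 Dunmere=18 Elkhorn=19 Hollowpine=20 Juniper=12 → close Hollowpine (overflow 12)
  20÷4 = 5 each, +1 to first 0
Round 3: Cedarfen=31 Dunmere=23 Elkhorn=24 Juniper=17 → close Cedarfen (overflow 16)
  31÷3 = 10 each, +1 to first 1
Round 4: Dunmere=34 Elkhorn=34 Juniper=27 → close Dunmere (overflow 21)
  34÷2 = 17 each, +1 to first 0
Round 5: Elkhorn=51 Juniper=44 → close Elkhorn (overflow 37)
  51÷1 = 51 each, +1 to first 0

Closure order: Greywater, Hollowpine, Cedarfen, Dunmere, Elkhorn
Last habitat: Juniper with 95 animals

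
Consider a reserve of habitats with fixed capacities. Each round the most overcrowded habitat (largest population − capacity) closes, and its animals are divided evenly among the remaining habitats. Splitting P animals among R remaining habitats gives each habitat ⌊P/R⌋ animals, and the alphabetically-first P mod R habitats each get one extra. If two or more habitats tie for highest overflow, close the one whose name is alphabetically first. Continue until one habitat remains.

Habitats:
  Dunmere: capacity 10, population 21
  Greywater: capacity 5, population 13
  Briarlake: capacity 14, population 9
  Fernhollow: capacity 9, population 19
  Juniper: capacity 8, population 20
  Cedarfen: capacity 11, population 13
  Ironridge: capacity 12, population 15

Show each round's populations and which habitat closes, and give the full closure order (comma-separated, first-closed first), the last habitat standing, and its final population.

Closure order: Juniper, Dunmere, Fernhollow, Greywater, Cedarfen, Ironridge
Last habitat: Briarlake with 110 animals

Round 1: Briarlake=9 Cedarfen=13 Dunmere=21 Fernhollow=19 Greywater=13 Ironridge=15 Juniper=20 → close Juniper (overflow 12)
  20÷6 = 3 each, +1 to first 2
Round 2: Briarlake=13 Cedarfen=17 Dunmere=24 Fernhollow=22 Greywater=16 Ironridge=18 → close Dunmere (overflow 14)
  24÷5 = 4 each, +1 to first 4
Round 3: Briarlake=18 Cedarfen=22 Fernhollow=27 Greywater=21 Ironridge=22 → close Fernhollow (overflow 18)
  27÷4 = 6 each, +1 to first 3
Round 4: Briarlake=25 Cedarfen=29 Greywater=28 Ironridge=28 → close Greywater (overflow 23)
  28÷3 = 9 each, +1 to first 1
Round 5: Briarlake=35 Cedarfen=38 Ironridge=37 → close Cedarfen (overflow 27)
  38÷2 = 19 each, +1 to first 0
Round 6: Briarlake=54 Ironridge=56 → close Ironridge (overflow 44)
  56÷1 = 56 each, +1 to first 0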